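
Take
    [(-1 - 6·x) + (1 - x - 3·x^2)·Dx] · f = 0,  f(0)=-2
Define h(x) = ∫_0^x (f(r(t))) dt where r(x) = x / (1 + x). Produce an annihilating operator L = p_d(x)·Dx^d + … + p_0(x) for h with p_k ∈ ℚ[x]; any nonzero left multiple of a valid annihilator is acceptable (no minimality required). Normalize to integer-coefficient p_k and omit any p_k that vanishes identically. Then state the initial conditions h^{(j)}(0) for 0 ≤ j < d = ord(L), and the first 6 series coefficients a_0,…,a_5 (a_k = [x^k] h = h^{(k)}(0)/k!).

L = (1 + 7·x)·Dx + (-1 - 2·x + 2·x^2 + 3·x^3)·Dx^2  (order 2).
h: a_k = 0, -2, -1, -2, 0, -18/5, …
ICs: h(0) = 0, h′(0) = -2.

f: a_k = -2, -2, -8, -14, -38, -80, …
L₀ from L_f via x↦r, Dx↦r'^{-1}Dx.
h=∫₀ˣh₀: take L = L₀·Dx.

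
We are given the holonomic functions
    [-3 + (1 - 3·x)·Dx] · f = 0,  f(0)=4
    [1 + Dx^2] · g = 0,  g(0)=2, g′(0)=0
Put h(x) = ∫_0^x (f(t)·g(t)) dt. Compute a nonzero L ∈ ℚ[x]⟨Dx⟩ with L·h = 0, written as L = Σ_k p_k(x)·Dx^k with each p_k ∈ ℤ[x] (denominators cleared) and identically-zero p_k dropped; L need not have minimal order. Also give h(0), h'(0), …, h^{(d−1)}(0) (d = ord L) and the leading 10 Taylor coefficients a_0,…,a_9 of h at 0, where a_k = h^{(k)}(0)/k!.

f: a_k = 4, 12, 36, 108, 324, 972, 2916, 8748, 26244, 78732, …
g: a_k = 2, 0, -1, 0, 1/12, 0, -1/360, 0, 1/20160, 0, …
Sym-product of L_f,L_g gives L₀ (≤ ord 2).
∫: right-multiply L₀ by Dx.
L = (-1 + 3·x)·Dx + 6·Dx^2 + (-1 + 3·x)·Dx^3  (order 3).
h: a_k = 0, 8, 12, 68/3, 51, 1837/15, 1837/6, 495989/630, 495989/240, 249978457/45360, …
ICs: h(0) = 0, h′(0) = 8, h′′(0) = 24.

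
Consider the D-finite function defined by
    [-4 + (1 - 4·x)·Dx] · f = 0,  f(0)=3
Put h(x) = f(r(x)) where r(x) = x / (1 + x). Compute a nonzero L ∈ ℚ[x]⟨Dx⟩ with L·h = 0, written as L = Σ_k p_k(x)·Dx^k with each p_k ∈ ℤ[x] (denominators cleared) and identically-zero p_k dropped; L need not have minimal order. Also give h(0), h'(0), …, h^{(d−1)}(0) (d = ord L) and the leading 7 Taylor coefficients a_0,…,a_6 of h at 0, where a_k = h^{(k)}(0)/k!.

f: a_k = 3, 12, 48, 192, 768, 3072, 12288, …
Substitute x→r, Dx→(1/r')Dx; clear ⇒ L₀.
L = 4 + (-1 + 2·x + 3·x^2)·Dx  (order 1).
h: a_k = 3, 12, 36, 108, 324, 972, 2916, …
ICs: h(0) = 3.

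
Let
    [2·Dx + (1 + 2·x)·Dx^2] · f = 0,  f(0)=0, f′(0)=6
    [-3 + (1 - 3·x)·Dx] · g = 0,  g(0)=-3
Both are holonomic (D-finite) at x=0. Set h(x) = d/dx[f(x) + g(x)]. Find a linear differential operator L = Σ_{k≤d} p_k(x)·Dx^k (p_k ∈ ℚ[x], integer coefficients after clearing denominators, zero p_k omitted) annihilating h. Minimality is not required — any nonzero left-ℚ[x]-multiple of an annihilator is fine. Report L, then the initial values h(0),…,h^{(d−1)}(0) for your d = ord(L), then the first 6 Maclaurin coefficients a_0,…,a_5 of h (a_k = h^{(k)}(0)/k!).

f: a_k = 0, 6, -6, 8, -12, 96/5, …
g: a_k = -3, -9, -27, -81, -243, -729, …
L₀ := lclm(L_f,L_g); ord L₀ ≤ 2+1.
h₀' ⇒ L via d/dx closure of L₀.
L = (-78 - 36·x) + (-23 - 132·x - 72·x^2)·Dx + (4 - x - 27·x^2 - 18·x^3)·Dx^2  (order 2).
h: a_k = -3, -66, -219, -1020, -3549, -13314, …
ICs: h(0) = -3, h′(0) = -66.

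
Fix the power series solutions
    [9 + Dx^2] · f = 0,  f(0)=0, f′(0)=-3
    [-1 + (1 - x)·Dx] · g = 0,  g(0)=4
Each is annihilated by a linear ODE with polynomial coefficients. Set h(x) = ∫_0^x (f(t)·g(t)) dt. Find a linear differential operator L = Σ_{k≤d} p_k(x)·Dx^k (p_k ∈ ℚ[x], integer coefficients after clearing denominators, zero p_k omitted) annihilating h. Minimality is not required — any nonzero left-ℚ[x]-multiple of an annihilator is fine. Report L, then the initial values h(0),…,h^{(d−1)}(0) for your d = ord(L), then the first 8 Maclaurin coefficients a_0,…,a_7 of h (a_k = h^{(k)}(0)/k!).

f: a_k = 0, -3, 0, 9/2, 0, -81/40, 0, 243/560, …
g: a_k = 4, 4, 4, 4, 4, 4, 4, 4, …
L₀ := L_f ⊗_s L_g (sym. prod.), ord ≤ 2.
h=∫₀ˣh₀: take L = L₀·Dx.
L = (-9 + 9·x)·Dx + 2·Dx^2 + (-1 + x)·Dx^3  (order 3).
h: a_k = 0, 0, -6, -4, 3/2, 6/5, -7/20, -3/10, …
ICs: h(0) = 0, h′(0) = 0, h′′(0) = -12.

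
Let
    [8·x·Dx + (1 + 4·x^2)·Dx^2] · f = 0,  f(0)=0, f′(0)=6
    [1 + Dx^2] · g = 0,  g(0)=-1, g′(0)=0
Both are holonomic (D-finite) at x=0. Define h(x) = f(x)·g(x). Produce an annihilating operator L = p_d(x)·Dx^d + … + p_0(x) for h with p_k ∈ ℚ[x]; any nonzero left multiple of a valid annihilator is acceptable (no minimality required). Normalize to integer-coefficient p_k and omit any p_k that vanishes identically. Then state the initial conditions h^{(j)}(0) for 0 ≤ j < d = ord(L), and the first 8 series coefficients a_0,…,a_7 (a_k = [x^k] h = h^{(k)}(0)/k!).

f: a_k = 0, 6, 0, -8, 0, 96/5, 0, -384/7, …
g: a_k = -1, 0, 1/2, 0, -1/24, 0, 1/720, 0, …
Sym-product of L_f,L_g gives L₀ (≤ ord 4).
L = (85 + 944·x^2 + 416·x^4 + 256·x^6 + 256·x^8) + (144·x + 704·x^3 + 768·x^5 + 1024·x^7)·Dx + (90 + 992·x^2 + 576·x^4 + 512·x^6 + 512·x^8)·Dx^2 + (144·x + 704·x^3 + 768·x^5 + 1024·x^7)·Dx^3 + (5 + 48·x^2 + 160·x^4 + 256·x^6 + 256·x^8)·Dx^4  (order 4).
h: a_k = 0, -6, 0, 11, 0, -469/20, 0, 54431/840, …
ICs: h(0) = 0, h′(0) = -6, h′′(0) = 0, h′′′(0) = 66.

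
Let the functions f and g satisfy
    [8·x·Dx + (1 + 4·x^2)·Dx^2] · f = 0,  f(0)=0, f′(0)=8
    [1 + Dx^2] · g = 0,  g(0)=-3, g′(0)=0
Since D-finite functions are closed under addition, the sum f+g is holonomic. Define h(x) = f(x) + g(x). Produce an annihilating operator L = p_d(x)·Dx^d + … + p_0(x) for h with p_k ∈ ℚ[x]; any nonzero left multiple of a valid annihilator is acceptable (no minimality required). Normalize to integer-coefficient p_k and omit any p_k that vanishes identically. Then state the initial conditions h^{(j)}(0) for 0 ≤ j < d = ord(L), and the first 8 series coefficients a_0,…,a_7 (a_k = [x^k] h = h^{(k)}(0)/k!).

f: a_k = 0, 8, 0, -32/3, 0, 128/5, 0, -512/7, …
g: a_k = -3, 0, 3/2, 0, -1/8, 0, 1/240, 0, …
f+g: L₀ = lclm(L_f,L_g), ord ≤ 2+2.
L = (-376·x + 1600·x^3 + 128·x^5)·Dx + (-7 + 76·x^2 + 432·x^4 + 64·x^6)·Dx^2 + (-376·x + 1600·x^3 + 128·x^5)·Dx^3 + (-7 + 76·x^2 + 432·x^4 + 64·x^6)·Dx^4  (order 4).
h: a_k = -3, 8, 3/2, -32/3, -1/8, 128/5, 1/240, -512/7, …
ICs: h(0) = -3, h′(0) = 8, h′′(0) = 3, h′′′(0) = -64.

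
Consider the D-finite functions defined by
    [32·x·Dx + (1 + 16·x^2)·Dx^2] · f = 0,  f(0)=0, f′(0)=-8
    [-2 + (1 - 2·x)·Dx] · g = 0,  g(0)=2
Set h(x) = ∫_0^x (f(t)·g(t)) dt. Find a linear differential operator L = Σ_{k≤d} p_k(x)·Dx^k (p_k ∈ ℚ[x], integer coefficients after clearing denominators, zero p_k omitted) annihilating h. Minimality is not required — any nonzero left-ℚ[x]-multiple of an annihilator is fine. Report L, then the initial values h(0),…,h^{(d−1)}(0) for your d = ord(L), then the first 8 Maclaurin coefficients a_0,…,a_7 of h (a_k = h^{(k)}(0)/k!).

f: a_k = 0, -8, 0, 128/3, 0, -2048/5, 0, 32768/7, …
g: a_k = 2, 4, 8, 16, 32, 64, 128, 256, …
L₀ := L_f ⊗_s L_g (sym. prod.), ord ≤ 2.
∫: right-multiply L₀ by Dx.
L = 64·x·Dx + (4 - 32·x + 128·x^2)·Dx^2 + (-1 + 2·x - 16·x^2 + 32·x^3)·Dx^3  (order 3).
h: a_k = 0, 0, -8, -32/3, 16/3, 128/15, -5504/45, -22016/105, …
ICs: h(0) = 0, h′(0) = 0, h′′(0) = -16.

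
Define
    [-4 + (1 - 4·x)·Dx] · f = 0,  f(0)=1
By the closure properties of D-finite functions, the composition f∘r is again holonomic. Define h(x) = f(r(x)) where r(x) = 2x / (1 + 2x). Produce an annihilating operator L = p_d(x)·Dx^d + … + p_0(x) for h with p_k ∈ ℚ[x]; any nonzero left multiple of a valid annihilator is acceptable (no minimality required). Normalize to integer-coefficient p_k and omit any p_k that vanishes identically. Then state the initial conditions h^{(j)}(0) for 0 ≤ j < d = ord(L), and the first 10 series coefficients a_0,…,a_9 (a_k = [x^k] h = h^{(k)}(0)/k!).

L = 8 + (-1 + 4·x + 12·x^2)·Dx  (order 1).
h: a_k = 1, 8, 48, 288, 1728, 10368, 62208, 373248, 2239488, 13436928, …
ICs: h(0) = 1.

f: a_k = 1, 4, 16, 64, 256, 1024, 4096, 16384, 65536, 262144, …
f∘r: x↦r, Dx↦Dx/r' in L_f ⇒ L₀.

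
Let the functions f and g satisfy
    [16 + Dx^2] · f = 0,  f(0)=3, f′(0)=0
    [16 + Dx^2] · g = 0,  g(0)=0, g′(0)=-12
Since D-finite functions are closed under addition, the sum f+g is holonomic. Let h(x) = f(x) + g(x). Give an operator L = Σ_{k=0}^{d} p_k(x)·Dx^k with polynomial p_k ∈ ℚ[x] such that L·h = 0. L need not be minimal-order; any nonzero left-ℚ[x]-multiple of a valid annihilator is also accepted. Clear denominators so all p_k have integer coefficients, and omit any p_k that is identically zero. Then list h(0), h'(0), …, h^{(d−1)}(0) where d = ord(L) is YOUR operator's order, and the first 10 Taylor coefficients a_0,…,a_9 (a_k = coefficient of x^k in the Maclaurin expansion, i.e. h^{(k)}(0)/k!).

L = 16 + Dx^2  (order 2).
h: a_k = 3, -12, -24, 32, 32, -128/5, -256/15, 1024/105, 512/105, -2048/945, …
ICs: h(0) = 3, h′(0) = -12.

f: a_k = 3, 0, -24, 0, 32, 0, -256/15, 0, 512/105, 0, …
g: a_k = 0, -12, 0, 32, 0, -128/5, 0, 1024/105, 0, -2048/945, …
Sum ⇒ L₀ = lclm(L_f,L_g) in ℚ(x)⟨Dx⟩.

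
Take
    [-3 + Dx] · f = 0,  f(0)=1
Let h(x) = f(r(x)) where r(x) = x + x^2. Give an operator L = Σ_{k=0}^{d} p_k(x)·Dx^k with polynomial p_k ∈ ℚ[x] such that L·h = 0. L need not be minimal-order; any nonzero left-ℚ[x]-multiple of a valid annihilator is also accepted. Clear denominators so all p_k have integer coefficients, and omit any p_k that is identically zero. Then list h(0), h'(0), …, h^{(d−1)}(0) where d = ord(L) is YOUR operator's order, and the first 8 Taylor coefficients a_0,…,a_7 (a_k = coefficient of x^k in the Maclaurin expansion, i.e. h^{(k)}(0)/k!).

L = (-3 - 6·x) + Dx  (order 1).
h: a_k = 1, 3, 15/2, 27/2, 171/8, 1161/40, 2871/80, 4509/112, …
ICs: h(0) = 1.

f: a_k = 1, 3, 9/2, 9/2, 27/8, 81/40, 81/80, 243/560, …
Substitute x→r, Dx→(1/r')Dx; clear ⇒ L₀.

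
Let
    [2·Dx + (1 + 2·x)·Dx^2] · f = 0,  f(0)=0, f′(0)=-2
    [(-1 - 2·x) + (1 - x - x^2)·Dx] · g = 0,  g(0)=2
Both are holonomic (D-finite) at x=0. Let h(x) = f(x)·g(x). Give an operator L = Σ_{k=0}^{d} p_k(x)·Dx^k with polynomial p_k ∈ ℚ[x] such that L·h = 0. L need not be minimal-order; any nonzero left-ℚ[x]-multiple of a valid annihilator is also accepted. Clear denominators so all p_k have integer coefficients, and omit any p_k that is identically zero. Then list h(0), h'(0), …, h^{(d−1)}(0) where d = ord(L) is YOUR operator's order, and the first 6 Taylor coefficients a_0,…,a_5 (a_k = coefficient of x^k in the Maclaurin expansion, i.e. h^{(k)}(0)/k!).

L = (4 + 8·x) + (10·x + 10·x^2)·Dx + (-1 - x + 3·x^2 + 2·x^3)·Dx^2  (order 2).
h: a_k = 0, -4, 0, -28/3, -4/3, -352/15, …
ICs: h(0) = 0, h′(0) = -4.

f: a_k = 0, -2, 2, -8/3, 4, -32/5, …
g: a_k = 2, 2, 4, 6, 10, 16, …
h₀=f·g: eliminate ⇒ L₀, order ≤ 2·1.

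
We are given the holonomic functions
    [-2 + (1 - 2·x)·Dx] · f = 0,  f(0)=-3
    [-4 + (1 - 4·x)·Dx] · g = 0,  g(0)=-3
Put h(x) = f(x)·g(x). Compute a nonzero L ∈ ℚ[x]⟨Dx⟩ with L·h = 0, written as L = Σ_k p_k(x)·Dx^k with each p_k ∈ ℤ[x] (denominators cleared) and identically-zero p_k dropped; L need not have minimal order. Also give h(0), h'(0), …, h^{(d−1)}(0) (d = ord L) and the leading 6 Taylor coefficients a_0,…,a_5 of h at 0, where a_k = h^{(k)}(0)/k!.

L = (-6 + 16·x) + (1 - 6·x + 8·x^2)·Dx  (order 1).
h: a_k = 9, 54, 252, 1080, 4464, 18144, …
ICs: h(0) = 9.

f: a_k = -3, -6, -12, -24, -48, -96, …
g: a_k = -3, -12, -48, -192, -768, -3072, …
f·g: L₀ = L_f ⊗_s L_g, ord ≤ 1·1.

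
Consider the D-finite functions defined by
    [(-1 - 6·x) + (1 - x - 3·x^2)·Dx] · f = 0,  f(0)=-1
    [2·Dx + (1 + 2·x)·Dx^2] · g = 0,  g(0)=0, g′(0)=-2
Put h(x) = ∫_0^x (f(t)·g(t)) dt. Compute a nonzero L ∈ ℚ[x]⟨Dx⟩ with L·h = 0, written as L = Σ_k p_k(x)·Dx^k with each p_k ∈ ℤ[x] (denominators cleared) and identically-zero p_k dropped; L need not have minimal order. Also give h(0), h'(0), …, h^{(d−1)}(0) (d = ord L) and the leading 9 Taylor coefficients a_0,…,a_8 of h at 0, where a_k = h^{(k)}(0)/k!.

f: a_k = -1, -1, -4, -7, -19, -40, -97, -217, -508, …
g: a_k = 0, -2, 2, -8/3, 4, -32/5, 32/3, -128/7, 32, …
h₀=f·g: eliminate ⇒ L₀, order ≤ 1·2.
∫: right-multiply L₀ by Dx.
L = (8 + 24·x)·Dx + (18·x + 30·x^2)·Dx^2 + (-1 - x + 5·x^2 + 6·x^3)·Dx^3  (order 3).
h: a_k = 0, 0, 1, 0, 13/6, 14/15, 278/45, 202/35, 2973/140, …
ICs: h(0) = 0, h′(0) = 0, h′′(0) = 2.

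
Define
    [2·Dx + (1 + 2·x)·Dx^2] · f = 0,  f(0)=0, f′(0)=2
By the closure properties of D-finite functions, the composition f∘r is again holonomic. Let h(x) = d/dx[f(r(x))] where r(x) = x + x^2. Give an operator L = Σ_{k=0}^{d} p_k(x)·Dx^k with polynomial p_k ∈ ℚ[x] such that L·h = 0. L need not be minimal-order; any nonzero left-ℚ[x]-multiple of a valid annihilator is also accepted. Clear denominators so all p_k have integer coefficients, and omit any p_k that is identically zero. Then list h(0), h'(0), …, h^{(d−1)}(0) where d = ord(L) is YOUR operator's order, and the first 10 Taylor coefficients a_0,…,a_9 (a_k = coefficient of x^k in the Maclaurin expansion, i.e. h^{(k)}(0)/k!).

L = (4·x + 4·x^2) + (1 + 4·x + 6·x^2 + 4·x^3)·Dx  (order 1).
h: a_k = 2, 0, -4, 8, -8, 0, 16, -32, 32, 0, …
ICs: h(0) = 2.

f: a_k = 0, 2, -2, 8/3, -4, 32/5, -32/3, 128/7, -32, 512/9, …
L₀ from L_f via x↦r, Dx↦r'^{-1}Dx.
Differentiate: ansatz ord ≤ ord L₀ ⇒ L.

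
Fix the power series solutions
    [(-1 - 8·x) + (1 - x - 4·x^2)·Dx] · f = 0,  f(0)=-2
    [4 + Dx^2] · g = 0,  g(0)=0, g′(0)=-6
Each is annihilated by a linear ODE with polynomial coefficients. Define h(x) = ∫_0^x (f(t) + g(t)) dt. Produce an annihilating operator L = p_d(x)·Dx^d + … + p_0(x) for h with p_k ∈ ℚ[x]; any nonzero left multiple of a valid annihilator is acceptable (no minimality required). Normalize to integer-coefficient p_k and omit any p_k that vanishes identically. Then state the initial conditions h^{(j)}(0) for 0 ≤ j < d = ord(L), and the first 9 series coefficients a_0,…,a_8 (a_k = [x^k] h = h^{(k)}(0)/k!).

f: a_k = -2, -2, -10, -18, -58, -130, -362, -882, -2330, …
g: a_k = 0, -6, 0, 4, 0, -4/5, 0, 8/105, 0, …
Sum ⇒ L₀ = lclm(L_f,L_g) in ℚ(x)⟨Dx⟩.
h=∫₀ˣh₀: take L = L₀·Dx.
L = (116 + 1008·x + 968·x^2 + 2688·x^3 + 640·x^4 + 1024·x^5)·Dx + (-28 - 4·x + 8·x^2 + 200·x^3 + 480·x^4 + 384·x^5 + 512·x^6)·Dx^2 + (29 + 252·x + 242·x^2 + 672·x^3 + 160·x^4 + 256·x^5)·Dx^3 + (-7 - x + 2·x^2 + 50·x^3 + 120·x^4 + 96·x^5 + 128·x^6)·Dx^4  (order 4).
h: a_k = 0, -2, -4, -10/3, -7/2, -58/5, -109/5, -362/7, -46301/420, …
ICs: h(0) = 0, h′(0) = -2, h′′(0) = -8, h′′′(0) = -20.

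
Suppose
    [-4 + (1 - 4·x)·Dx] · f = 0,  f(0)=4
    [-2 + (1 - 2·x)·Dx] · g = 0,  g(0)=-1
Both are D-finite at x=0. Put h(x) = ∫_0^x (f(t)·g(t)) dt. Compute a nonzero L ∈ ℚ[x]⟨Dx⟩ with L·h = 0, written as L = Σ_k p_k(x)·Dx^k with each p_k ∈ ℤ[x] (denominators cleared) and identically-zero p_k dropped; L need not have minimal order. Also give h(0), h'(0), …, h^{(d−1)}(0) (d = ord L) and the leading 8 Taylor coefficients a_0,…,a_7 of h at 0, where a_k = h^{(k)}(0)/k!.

L = (-6 + 16·x)·Dx + (1 - 6·x + 8·x^2)·Dx^2  (order 2).
h: a_k = 0, -4, -12, -112/3, -120, -1984/5, -1344, -32512/7, …
ICs: h(0) = 0, h′(0) = -4.

f: a_k = 4, 16, 64, 256, 1024, 4096, 16384, 65536, …
g: a_k = -1, -2, -4, -8, -16, -32, -64, -128, …
h₀=f·g: eliminate ⇒ L₀, order ≤ 1·1.
∫: right-multiply L₀ by Dx.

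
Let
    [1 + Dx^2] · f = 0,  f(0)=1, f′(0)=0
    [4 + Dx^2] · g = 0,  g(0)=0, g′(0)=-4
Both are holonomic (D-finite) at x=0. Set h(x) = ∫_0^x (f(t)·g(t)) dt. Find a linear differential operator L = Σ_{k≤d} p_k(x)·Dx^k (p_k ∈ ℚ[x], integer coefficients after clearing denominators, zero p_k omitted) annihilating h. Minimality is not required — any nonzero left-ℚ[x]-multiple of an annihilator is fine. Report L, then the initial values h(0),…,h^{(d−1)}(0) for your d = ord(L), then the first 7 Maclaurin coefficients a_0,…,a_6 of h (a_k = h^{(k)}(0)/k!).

L = 9·Dx + 10·Dx^3 + Dx^5  (order 5).
h: a_k = 0, 0, -2, 0, 7/6, 0, -61/180, …
ICs: h(0) = 0, h′(0) = 0, h′′(0) = -4, h′′′(0) = 0, h′′′′(0) = 28.

f: a_k = 1, 0, -1/2, 0, 1/24, 0, -1/720, …
g: a_k = 0, -4, 0, 8/3, 0, -8/15, 0, …
h₀=f·g: eliminate ⇒ L₀, order ≤ 2·2.
∫: right-multiply L₀ by Dx.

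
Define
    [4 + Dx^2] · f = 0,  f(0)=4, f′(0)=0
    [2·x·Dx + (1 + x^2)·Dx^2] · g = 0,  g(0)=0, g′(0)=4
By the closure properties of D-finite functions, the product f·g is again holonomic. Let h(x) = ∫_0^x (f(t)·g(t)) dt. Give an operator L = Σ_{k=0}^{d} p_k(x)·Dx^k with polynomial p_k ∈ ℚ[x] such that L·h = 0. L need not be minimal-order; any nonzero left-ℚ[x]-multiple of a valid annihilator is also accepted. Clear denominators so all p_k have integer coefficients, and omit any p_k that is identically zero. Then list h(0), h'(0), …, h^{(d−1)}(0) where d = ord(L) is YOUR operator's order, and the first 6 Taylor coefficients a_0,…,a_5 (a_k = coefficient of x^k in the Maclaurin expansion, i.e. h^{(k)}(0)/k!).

L = (160 + 464·x^2 + 464·x^4 + 256·x^6 + 64·x^8)·Dx + (96·x + 224·x^3 + 192·x^5 + 64·x^7)·Dx^2 + (60 + 188·x^2 + 216·x^4 + 128·x^6 + 32·x^8)·Dx^3 + (24·x + 56·x^3 + 48·x^5 + 16·x^7)·Dx^4 + (5 + 18·x^2 + 25·x^4 + 16·x^6 + 4·x^8)·Dx^5  (order 5).
h: a_k = 0, 0, 8, 0, -28/3, 0, …
ICs: h(0) = 0, h′(0) = 0, h′′(0) = 16, h′′′(0) = 0, h′′′′(0) = -224.

f: a_k = 4, 0, -8, 0, 8/3, 0, …
g: a_k = 0, 4, 0, -4/3, 0, 4/5, …
f·g: L₀ = L_f ⊗_s L_g, ord ≤ 2·2.
h=∫h₀ ⇒ L = L₀·Dx.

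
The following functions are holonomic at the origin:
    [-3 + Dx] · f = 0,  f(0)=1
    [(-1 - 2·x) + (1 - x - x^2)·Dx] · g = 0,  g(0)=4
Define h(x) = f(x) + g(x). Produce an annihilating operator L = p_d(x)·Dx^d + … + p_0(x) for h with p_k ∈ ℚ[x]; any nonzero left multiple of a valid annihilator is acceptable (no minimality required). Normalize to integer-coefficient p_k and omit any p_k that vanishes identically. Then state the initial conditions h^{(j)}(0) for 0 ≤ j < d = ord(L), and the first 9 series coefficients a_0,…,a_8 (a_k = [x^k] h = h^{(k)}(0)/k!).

L = (3 + 9·x + 45·x^2 + 18·x^3) + (5 - 24·x - 15·x^2 + 18·x^3 + 9·x^4)·Dx + (-2 + 7·x - 8·x^3 - 3·x^4)·Dx^2  (order 2).
h: a_k = 5, 7, 25/2, 33/2, 187/8, 1361/40, 4241/80, 47283/560, 610009/4480, …
ICs: h(0) = 5, h′(0) = 7.

f: a_k = 1, 3, 9/2, 9/2, 27/8, 81/40, 81/80, 243/560, 729/4480, …
g: a_k = 4, 4, 8, 12, 20, 32, 52, 84, 136, …
Weyl lclm of L_f,L_g ⇒ L₀ (ord ≤ 2).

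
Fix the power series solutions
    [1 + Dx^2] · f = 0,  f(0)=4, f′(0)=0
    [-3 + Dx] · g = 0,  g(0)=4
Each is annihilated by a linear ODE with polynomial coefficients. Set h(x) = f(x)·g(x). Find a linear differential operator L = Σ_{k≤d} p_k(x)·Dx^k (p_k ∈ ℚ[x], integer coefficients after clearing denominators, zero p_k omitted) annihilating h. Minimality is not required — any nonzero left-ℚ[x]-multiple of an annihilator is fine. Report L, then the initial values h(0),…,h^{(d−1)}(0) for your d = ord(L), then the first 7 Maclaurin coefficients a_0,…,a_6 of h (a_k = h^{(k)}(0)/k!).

f: a_k = 4, 0, -2, 0, 1/6, 0, -1/180, …
g: a_k = 4, 12, 18, 18, 27/2, 81/10, 81/20, …
Product ⇒ symmetric product L₀, ord ≤ 2.
L = 10 - 6·Dx + Dx^2  (order 2).
h: a_k = 16, 48, 64, 48, 56/3, -8/5, -352/45, …
ICs: h(0) = 16, h′(0) = 48.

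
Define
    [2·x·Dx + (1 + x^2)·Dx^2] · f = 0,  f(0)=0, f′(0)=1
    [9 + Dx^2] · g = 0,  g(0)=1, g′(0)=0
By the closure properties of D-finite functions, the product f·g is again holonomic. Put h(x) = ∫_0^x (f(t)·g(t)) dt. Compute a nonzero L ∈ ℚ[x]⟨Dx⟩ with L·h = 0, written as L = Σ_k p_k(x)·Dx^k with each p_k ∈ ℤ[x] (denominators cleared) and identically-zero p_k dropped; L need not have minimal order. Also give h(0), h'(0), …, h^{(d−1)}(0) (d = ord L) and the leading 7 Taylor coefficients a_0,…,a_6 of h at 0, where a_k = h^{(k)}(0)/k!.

f: a_k = 0, 1, 0, -1/3, 0, 1/5, 0, …
g: a_k = 1, 0, -9/2, 0, 27/8, 0, -81/80, …
h₀=f·g: eliminate ⇒ L₀, order ≤ 2·2.
h=∫h₀ ⇒ L = L₀·Dx.
L = (1170 + 3834·x^2 + 4779·x^4 + 2916·x^6 + 729·x^8)·Dx + (396·x + 1044·x^3 + 972·x^5 + 324·x^7)·Dx^2 + (220 + 768·x^2 + 1026·x^4 + 648·x^6 + 162·x^8)·Dx^3 + (44·x + 116·x^3 + 108·x^5 + 36·x^7)·Dx^4 + (10 + 38·x^2 + 55·x^4 + 36·x^6 + 9·x^8)·Dx^5  (order 5).
h: a_k = 0, 0, 1/2, 0, -29/24, 0, 203/240, …
ICs: h(0) = 0, h′(0) = 0, h′′(0) = 1, h′′′(0) = 0, h′′′′(0) = -29.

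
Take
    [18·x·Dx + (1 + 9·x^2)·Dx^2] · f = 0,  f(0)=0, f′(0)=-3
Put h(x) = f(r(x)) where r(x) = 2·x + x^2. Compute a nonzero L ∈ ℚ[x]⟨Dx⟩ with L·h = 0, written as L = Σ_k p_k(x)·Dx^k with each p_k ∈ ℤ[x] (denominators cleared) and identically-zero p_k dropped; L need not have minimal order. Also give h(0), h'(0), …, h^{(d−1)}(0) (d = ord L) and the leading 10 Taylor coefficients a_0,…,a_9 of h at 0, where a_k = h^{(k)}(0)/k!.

f: a_k = 0, -3, 0, 9, 0, -243/5, 0, 2187/7, 0, -2187, …
Change of var in L_f (x↦r) gives L₀.
L = (-1 + 72·x + 144·x^2 + 108·x^3 + 27·x^4)·Dx + (1 + x + 36·x^2 + 72·x^3 + 45·x^4 + 9·x^5)·Dx^2  (order 2).
h: a_k = 0, -6, -3, 72, 108, -7506/5, -3879, 252720/7, 138024, -910278, …
ICs: h(0) = 0, h′(0) = -6.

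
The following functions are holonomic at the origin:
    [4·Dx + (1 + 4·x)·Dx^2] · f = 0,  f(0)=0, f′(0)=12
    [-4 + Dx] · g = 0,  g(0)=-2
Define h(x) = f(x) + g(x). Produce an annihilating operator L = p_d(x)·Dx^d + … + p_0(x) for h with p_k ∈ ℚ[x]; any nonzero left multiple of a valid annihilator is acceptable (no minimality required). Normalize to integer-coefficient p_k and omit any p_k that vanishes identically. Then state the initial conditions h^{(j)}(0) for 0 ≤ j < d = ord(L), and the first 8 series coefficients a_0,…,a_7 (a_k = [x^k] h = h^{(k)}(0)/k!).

L = (-24 - 32·x)·Dx + (2 - 16·x - 32·x^2)·Dx^2 + (1 + 6·x + 8·x^2)·Dx^3  (order 3).
h: a_k = -2, 4, -40, 128/3, -640/3, 1792/3, -92672/45, 2209792/315, …
ICs: h(0) = -2, h′(0) = 4, h′′(0) = -80.

f: a_k = 0, 12, -24, 64, -192, 3072/5, -2048, 49152/7, …
g: a_k = -2, -8, -16, -64/3, -64/3, -256/15, -512/45, -2048/315, …
Sum ⇒ L₀ = lclm(L_f,L_g) in ℚ(x)⟨Dx⟩.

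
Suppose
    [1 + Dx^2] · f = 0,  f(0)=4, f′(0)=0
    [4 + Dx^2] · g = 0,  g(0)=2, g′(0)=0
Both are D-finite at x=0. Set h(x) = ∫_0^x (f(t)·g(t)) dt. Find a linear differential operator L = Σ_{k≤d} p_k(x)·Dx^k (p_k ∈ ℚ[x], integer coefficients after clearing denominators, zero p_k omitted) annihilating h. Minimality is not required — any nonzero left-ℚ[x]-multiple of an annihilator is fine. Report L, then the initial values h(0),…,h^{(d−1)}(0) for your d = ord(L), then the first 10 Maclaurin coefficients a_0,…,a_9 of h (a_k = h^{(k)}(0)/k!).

f: a_k = 4, 0, -2, 0, 1/6, 0, -1/180, 0, 1/10080, 0, …
g: a_k = 2, 0, -4, 0, 4/3, 0, -8/45, 0, 4/315, 0, …
Sym-product of L_f,L_g gives L₀ (≤ ord 4).
∫: right-multiply L₀ by Dx.
L = 9·Dx + 10·Dx^3 + Dx^5  (order 5).
h: a_k = 0, 8, 0, -20/3, 0, 41/15, 0, -73/126, 0, 3281/45360, …
ICs: h(0) = 0, h′(0) = 8, h′′(0) = 0, h′′′(0) = -40, h′′′′(0) = 0.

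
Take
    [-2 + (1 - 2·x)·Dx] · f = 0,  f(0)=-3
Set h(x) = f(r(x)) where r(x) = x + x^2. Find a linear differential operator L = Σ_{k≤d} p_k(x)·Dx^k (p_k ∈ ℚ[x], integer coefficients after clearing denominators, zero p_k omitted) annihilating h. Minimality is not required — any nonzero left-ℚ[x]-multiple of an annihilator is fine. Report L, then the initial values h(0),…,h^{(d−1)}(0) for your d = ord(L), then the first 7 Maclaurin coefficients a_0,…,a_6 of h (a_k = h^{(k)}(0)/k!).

f: a_k = -3, -6, -12, -24, -48, -96, -192, …
f∘r: x↦r, Dx↦Dx/r' in L_f ⇒ L₀.
L = (2 + 4·x) + (-1 + 2·x + 2·x^2)·Dx  (order 1).
h: a_k = -3, -6, -18, -48, -132, -360, -984, …
ICs: h(0) = -3.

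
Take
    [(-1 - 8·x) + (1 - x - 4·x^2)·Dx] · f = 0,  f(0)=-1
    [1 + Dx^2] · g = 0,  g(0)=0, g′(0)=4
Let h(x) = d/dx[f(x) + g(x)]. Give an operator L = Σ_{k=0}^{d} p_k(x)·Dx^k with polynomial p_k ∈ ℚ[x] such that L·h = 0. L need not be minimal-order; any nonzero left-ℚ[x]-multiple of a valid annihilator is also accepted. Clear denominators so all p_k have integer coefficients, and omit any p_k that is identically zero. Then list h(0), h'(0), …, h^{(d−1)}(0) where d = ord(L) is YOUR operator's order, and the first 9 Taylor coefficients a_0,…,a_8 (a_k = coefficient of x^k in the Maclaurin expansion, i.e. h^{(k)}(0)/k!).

f: a_k = -1, -1, -5, -9, -29, -65, -181, -441, -1165, …
g: a_k = 0, 4, 0, -2/3, 0, 1/30, 0, -1/1260, 0, …
Sum ⇒ L₀ = lclm(L_f,L_g) in ℚ(x)⟨Dx⟩.
Derive L from L₀ (diff closure).
L = (706 + 4324·x + 19178·x^2 + 15080·x^3 + 30400·x^4 + 1152·x^5 + 1536·x^6) + (-55 - 431·x + 153·x^2 + 1009·x^3 + 3620·x^4 + 5904·x^5 + 448·x^6 + 512·x^7)·Dx + (706 + 4324·x + 19178·x^2 + 15080·x^3 + 30400·x^4 + 1152·x^5 + 1536·x^6)·Dx^2 + (-55 - 431·x + 153·x^2 + 1009·x^3 + 3620·x^4 + 5904·x^5 + 448·x^6 + 512·x^7)·Dx^3  (order 3).
h: a_k = 3, -10, -29, -116, -1949/6, -1086, -555661/180, -9320, -265718879/10080, …
ICs: h(0) = 3, h′(0) = -10, h′′(0) = -58.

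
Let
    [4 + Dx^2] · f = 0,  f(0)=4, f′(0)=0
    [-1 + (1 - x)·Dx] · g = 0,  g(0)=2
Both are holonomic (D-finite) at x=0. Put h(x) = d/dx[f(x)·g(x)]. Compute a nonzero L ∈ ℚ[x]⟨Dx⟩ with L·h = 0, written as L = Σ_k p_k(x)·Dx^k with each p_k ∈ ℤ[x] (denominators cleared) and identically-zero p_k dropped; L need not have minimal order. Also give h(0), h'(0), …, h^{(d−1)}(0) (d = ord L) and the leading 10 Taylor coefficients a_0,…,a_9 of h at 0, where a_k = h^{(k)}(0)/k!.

f: a_k = 4, 0, -8, 0, 8/3, 0, -16/45, 0, 8/315, 0, …
g: a_k = 2, 2, 2, 2, 2, 2, 2, 2, 2, 2, …
f·g: L₀ = L_f ⊗_s L_g, ord ≤ 2·1.
h=h₀': d/dx-closure on L₀ ⇒ L.
L = (2 - 8·x + 4·x^2) + (-2 + 2·x)·Dx + (1 - 2·x + x^2)·Dx^2  (order 2).
h: a_k = 8, -16, -24, -32/3, -40/3, -304/15, -1064/45, -8384/315, -1048/35, -94384/2835, …
ICs: h(0) = 8, h′(0) = -16.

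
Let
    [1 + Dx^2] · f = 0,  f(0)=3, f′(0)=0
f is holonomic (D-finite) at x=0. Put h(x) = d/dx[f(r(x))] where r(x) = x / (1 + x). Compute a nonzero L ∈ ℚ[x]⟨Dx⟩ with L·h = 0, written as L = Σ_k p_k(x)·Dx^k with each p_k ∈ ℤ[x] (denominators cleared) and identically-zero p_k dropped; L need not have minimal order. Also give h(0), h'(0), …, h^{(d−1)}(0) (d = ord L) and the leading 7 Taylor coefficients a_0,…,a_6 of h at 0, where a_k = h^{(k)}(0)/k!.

f: a_k = 3, 0, -3/2, 0, 1/8, 0, -1/240, …
Change of var in L_f (x↦r) gives L₀.
Derive L from L₀ (diff closure).
L = (7 + 12·x + 6·x^2) + (6 + 18·x + 18·x^2 + 6·x^3)·Dx + (1 + 4·x + 6·x^2 + 4·x^3 + x^4)·Dx^2  (order 2).
h: a_k = 0, -3, 9, -35/2, 55/2, -1501/40, 1827/40, …
ICs: h(0) = 0, h′(0) = -3.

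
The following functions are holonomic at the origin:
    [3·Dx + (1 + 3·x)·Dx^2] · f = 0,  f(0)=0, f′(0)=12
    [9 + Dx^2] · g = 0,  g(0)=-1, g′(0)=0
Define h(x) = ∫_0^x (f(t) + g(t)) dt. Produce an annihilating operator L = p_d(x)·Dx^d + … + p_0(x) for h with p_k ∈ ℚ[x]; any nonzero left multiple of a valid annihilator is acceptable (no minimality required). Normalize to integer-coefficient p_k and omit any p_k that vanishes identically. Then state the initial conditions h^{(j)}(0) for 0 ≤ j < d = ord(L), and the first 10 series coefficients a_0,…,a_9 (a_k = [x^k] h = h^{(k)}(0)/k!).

L = (63 + 54·x + 81·x^2)·Dx^2 + (9 + 45·x + 81·x^2 + 81·x^3)·Dx^3 + (7 + 6·x + 9·x^2)·Dx^4 + (1 + 5·x + 9·x^2 + 9·x^3)·Dx^5  (order 5).
h: a_k = 0, -1, 6, -9/2, 9, -135/8, 162/5, -38799/560, 2187/14, -1633041/4480, …
ICs: h(0) = 0, h′(0) = -1, h′′(0) = 12, h′′′(0) = -27, h′′′′(0) = 216.

f: a_k = 0, 12, -18, 36, -81, 972/5, -486, 8748/7, -6561/2, 8748, …
g: a_k = -1, 0, 9/2, 0, -27/8, 0, 81/80, 0, -729/4480, 0, …
h₀=f+g: left-lcm gives L₀, ord ≤ 4.
Integrate: L := L₀·Dx.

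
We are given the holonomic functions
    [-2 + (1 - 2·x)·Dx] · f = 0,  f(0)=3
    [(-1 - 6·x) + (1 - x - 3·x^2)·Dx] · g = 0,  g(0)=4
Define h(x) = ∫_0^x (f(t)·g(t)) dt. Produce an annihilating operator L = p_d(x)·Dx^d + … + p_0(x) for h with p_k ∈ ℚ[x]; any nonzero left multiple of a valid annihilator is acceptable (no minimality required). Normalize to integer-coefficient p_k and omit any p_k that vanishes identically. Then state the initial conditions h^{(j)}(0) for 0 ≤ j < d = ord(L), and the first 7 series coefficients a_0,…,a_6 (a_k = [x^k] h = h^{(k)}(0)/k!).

f: a_k = 3, 6, 12, 24, 48, 96, 192, …
g: a_k = 4, 4, 16, 28, 76, 160, 388, …
h₀=f·g: eliminate ⇒ L₀, order ≤ 1·1.
h=∫₀ˣh₀: take L = L₀·Dx.
L = (-3 - 2·x + 18·x^2)·Dx + (1 - 3·x - x^2 + 6·x^3)·Dx^2  (order 2).
h: a_k = 0, 12, 18, 40, 81, 876/5, 372, …
ICs: h(0) = 0, h′(0) = 12.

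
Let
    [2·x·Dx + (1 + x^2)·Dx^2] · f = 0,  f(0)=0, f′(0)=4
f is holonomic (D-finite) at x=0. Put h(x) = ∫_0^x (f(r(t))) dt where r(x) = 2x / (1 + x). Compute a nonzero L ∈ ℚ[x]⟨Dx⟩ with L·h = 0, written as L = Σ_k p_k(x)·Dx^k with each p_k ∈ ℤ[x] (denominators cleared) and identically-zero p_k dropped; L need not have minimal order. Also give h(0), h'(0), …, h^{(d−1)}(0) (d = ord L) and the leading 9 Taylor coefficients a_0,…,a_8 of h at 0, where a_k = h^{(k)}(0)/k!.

f: a_k = 0, 4, 0, -4/3, 0, 4/5, 0, -4/7, 0, …
Change of var in L_f (x↦r) gives L₀.
h=∫h₀ ⇒ L = L₀·Dx.
L = (2 + 10·x)·Dx^2 + (1 + 2·x + 5·x^2)·Dx^3  (order 3).
h: a_k = 0, 0, 4, -8/3, -2/3, 24/5, -76/15, -88/21, 139/7, …
ICs: h(0) = 0, h′(0) = 0, h′′(0) = 8.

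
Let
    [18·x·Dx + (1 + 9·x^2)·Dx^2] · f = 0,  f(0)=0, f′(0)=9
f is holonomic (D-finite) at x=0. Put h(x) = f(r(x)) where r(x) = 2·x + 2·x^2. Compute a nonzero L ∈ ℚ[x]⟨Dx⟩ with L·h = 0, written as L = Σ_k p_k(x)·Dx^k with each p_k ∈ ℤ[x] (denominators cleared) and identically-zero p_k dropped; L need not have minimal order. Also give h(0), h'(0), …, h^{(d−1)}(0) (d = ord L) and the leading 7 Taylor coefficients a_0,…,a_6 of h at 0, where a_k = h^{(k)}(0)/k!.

L = (-2 + 72·x + 288·x^2 + 432·x^3 + 216·x^4)·Dx + (1 + 2·x + 36·x^2 + 144·x^3 + 180·x^4 + 72·x^5)·Dx^2  (order 2).
h: a_k = 0, 18, 18, -216, -648, 20088/5, 23112, …
ICs: h(0) = 0, h′(0) = 18.

f: a_k = 0, 9, 0, -27, 0, 729/5, 0, …
Change of var in L_f (x↦r) gives L₀.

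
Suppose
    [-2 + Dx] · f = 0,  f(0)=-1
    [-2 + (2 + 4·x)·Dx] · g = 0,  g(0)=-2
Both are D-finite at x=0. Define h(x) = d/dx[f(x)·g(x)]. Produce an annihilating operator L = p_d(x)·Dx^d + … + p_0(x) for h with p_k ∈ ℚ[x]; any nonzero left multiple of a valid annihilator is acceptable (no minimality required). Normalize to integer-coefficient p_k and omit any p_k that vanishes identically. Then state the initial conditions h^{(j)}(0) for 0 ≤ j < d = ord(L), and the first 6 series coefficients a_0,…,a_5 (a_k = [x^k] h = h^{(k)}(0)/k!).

L = (7 + 24·x + 16·x^2) + (-3 - 10·x - 8·x^2)·Dx  (order 1).
h: a_k = 6, 14, 17, 11, 107/12, -89/60, …
ICs: h(0) = 6.

f: a_k = -1, -2, -2, -4/3, -2/3, -4/15, …
g: a_k = -2, -2, 1, -1, 5/4, -7/4, …
h₀=f·g: eliminate ⇒ L₀, order ≤ 1·1.
h=h₀': d/dx-closure on L₀ ⇒ L.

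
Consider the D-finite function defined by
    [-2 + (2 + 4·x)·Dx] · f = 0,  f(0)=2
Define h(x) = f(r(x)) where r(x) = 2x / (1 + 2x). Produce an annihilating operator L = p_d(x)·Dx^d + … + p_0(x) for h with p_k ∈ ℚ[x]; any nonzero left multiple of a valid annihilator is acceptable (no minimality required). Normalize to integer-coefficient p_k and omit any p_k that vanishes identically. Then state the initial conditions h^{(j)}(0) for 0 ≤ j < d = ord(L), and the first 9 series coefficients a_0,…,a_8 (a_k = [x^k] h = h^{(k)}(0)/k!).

L = -2 + (1 + 8·x + 12·x^2)·Dx  (order 1).
h: a_k = 2, 4, -12, 40, -148, 600, -2616, 12048, -57780, …
ICs: h(0) = 2.

f: a_k = 2, 2, -1, 1, -5/4, 7/4, -21/8, 33/8, -429/64, …
f∘r: x↦r, Dx↦Dx/r' in L_f ⇒ L₀.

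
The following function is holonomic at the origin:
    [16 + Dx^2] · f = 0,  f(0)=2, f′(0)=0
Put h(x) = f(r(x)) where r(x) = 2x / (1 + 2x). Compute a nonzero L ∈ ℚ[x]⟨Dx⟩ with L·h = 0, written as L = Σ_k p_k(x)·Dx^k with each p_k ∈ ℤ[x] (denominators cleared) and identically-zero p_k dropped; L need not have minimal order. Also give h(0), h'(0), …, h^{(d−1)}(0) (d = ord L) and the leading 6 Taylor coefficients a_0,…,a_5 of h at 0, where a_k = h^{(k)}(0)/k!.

L = 64 + (4 + 24·x + 48·x^2 + 32·x^3)·Dx + (1 + 8·x + 24·x^2 + 32·x^3 + 16·x^4)·Dx^2  (order 2).
h: a_k = 2, 0, -64, 256, -1280/3, -2048/3, …
ICs: h(0) = 2, h′(0) = 0.

f: a_k = 2, 0, -16, 0, 64/3, 0, …
f∘r: x↦r, Dx↦Dx/r' in L_f ⇒ L₀.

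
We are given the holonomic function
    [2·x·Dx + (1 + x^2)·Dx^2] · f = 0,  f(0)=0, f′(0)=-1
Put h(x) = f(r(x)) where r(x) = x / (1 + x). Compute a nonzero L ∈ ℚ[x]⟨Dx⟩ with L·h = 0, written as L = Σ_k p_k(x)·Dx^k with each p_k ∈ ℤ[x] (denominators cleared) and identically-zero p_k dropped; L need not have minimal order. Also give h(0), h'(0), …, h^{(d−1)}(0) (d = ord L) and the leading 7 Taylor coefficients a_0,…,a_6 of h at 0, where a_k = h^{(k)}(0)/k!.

f: a_k = 0, -1, 0, 1/3, 0, -1/5, 0, …
f∘r: x↦r, Dx↦Dx/r' in L_f ⇒ L₀.
L = (2 + 4·x)·Dx + (1 + 2·x + 2·x^2)·Dx^2  (order 2).
h: a_k = 0, -1, 1, -2/3, 0, 4/5, -4/3, …
ICs: h(0) = 0, h′(0) = -1.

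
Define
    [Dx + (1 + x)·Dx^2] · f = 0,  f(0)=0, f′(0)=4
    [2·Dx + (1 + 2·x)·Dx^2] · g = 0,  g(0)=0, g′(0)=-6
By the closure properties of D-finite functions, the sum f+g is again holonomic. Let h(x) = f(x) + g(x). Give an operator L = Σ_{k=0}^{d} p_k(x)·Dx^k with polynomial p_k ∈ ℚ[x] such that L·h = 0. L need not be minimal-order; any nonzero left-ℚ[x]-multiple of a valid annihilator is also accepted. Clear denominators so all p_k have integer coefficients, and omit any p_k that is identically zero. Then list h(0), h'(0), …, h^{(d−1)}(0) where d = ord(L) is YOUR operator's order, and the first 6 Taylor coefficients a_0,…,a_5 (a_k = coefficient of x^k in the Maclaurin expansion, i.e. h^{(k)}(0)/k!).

f: a_k = 0, 4, -2, 4/3, -1, 4/5, …
g: a_k = 0, -6, 6, -8, 12, -96/5, …
Sum ⇒ L₀ = lclm(L_f,L_g) in ℚ(x)⟨Dx⟩.
L = 4·Dx + (6 + 8·x)·Dx^2 + (1 + 3·x + 2·x^2)·Dx^3  (order 3).
h: a_k = 0, -2, 4, -20/3, 11, -92/5, …
ICs: h(0) = 0, h′(0) = -2, h′′(0) = 8.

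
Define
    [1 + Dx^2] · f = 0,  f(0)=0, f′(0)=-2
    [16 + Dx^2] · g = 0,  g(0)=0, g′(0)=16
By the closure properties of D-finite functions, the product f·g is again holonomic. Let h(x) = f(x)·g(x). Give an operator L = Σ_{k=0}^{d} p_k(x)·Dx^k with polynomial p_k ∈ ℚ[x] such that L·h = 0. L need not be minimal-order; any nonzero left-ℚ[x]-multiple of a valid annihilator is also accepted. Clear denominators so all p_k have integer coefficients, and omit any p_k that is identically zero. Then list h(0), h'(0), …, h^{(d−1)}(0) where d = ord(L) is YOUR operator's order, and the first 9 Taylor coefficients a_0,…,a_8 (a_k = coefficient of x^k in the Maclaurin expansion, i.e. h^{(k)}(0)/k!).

f: a_k = 0, -2, 0, 1/3, 0, -1/60, 0, 1/2520, 0, …
g: a_k = 0, 16, 0, -128/3, 0, 512/15, 0, -4096/315, 0, …
f·g: L₀ = L_f ⊗_s L_g, ord ≤ 2·2.
L = 225 + 34·Dx^2 + Dx^4  (order 4).
h: a_k = 0, 0, -32, 0, 272/3, 0, -3724/45, 0, 12002/315, …
ICs: h(0) = 0, h′(0) = 0, h′′(0) = -64, h′′′(0) = 0.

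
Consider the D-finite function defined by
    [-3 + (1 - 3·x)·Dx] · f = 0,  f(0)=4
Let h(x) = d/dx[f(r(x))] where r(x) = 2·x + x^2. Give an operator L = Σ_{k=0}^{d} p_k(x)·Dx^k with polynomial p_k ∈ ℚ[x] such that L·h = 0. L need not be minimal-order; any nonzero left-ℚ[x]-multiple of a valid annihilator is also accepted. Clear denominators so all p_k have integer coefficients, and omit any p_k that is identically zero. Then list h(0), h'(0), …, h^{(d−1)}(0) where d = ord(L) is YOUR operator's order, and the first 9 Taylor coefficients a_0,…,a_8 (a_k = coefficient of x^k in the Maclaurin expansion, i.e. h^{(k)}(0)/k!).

L = (13 + 18·x + 9·x^2) + (-1 + 5·x + 9·x^2 + 3·x^3)·Dx  (order 1).
h: a_k = 24, 312, 3024, 26064, 210600, 1633608, 12319776, 91012896, 661856184, …
ICs: h(0) = 24.

f: a_k = 4, 12, 36, 108, 324, 972, 2916, 8748, 26244, …
Substitute x→r, Dx→(1/r')Dx; clear ⇒ L₀.
Differentiate: ansatz ord ≤ ord L₀ ⇒ L.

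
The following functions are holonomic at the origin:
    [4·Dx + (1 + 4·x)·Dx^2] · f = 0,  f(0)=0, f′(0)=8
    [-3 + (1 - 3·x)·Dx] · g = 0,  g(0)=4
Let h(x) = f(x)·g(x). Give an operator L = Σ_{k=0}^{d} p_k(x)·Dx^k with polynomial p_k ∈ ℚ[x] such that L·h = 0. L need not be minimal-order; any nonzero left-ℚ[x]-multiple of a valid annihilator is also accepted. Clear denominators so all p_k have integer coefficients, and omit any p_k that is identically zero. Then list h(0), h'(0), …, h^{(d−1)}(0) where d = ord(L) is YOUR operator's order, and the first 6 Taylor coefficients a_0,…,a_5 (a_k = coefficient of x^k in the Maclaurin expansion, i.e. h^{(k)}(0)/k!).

f: a_k = 0, 8, -16, 128/3, -128, 2048/5, …
g: a_k = 4, 12, 36, 108, 324, 972, …
h₀=f·g: eliminate ⇒ L₀, order ≤ 2·1.
L = 12 + (2 + 36·x)·Dx + (-1 - x + 12·x^2)·Dx^2  (order 2).
h: a_k = 0, 32, 32, 800/3, 288, 12512/5, …
ICs: h(0) = 0, h′(0) = 32.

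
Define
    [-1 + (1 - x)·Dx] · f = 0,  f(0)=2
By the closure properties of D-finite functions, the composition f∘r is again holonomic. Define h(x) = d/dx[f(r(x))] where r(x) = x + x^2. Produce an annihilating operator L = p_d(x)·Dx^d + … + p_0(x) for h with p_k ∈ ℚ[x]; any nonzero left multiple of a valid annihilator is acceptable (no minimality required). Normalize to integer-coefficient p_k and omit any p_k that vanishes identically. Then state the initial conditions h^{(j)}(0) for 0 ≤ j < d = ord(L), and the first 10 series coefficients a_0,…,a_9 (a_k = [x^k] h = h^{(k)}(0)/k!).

L = (4 + 6·x + 6·x^2) + (-1 - x + 3·x^2 + 2·x^3)·Dx  (order 1).
h: a_k = 2, 8, 18, 40, 80, 156, 294, 544, 990, 1780, …
ICs: h(0) = 2.

f: a_k = 2, 2, 2, 2, 2, 2, 2, 2, 2, 2, …
Change of var in L_f (x↦r) gives L₀.
Derive L from L₀ (diff closure).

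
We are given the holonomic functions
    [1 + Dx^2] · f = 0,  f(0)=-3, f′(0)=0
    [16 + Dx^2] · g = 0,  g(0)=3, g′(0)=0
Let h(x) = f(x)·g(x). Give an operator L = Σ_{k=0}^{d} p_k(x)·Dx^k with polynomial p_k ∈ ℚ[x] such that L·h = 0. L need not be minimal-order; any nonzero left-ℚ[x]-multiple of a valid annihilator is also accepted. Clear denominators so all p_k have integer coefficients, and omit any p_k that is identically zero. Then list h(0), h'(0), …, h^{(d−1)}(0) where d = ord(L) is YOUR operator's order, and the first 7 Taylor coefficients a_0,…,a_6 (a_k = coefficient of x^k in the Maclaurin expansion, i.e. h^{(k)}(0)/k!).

f: a_k = -3, 0, 3/2, 0, -1/8, 0, 1/240, …
g: a_k = 3, 0, -24, 0, 32, 0, -256/15, …
Product ⇒ symmetric product L₀, ord ≤ 4.
L = 225 + 34·Dx^2 + Dx^4  (order 4).
h: a_k = -9, 0, 153/2, 0, -1059/8, 0, 8177/80, …
ICs: h(0) = -9, h′(0) = 0, h′′(0) = 153, h′′′(0) = 0.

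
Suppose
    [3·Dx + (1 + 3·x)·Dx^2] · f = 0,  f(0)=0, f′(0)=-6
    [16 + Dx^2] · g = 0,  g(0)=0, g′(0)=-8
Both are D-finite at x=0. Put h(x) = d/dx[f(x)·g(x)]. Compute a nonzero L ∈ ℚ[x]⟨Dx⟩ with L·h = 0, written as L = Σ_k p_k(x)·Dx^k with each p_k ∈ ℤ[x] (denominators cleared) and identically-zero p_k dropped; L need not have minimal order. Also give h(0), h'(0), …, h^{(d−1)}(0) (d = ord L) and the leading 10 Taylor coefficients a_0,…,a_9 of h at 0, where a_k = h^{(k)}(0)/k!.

f: a_k = 0, -6, 9, -18, 81/2, -486/5, 243, -4374/7, 6561/4, -4374, …
g: a_k = 0, -8, 0, 64/3, 0, -256/15, 0, 2048/315, 0, -4096/2835, …
f·g: L₀ = L_f ⊗_s L_g, ord ≤ 2·2.
h₀' ⇒ L via d/dx closure of L₀.
L = (-252256 - 1400832·x + 774144·x^2 + 36937728·x^3 + 133871616·x^4 + 191102976·x^5 + 95551488·x^6) + (-43296 + 45216·x + 2557440·x^2 + 11404800·x^3 + 19906560·x^4 + 11943936·x^5)·Dx + (-14630 - 16992·x + 831600·x^2 + 6110208·x^3 + 17853696·x^4 + 23887872·x^5 + 11943936·x^6)·Dx^2 + (-2706 + 2826·x + 159840·x^2 + 712800·x^3 + 1244160·x^4 + 746496·x^5)·Dx^3 + (71 + 4410·x + 48951·x^2 + 237600·x^3 + 592920·x^4 + 746496·x^5 + 373248·x^6)·Dx^4  (order 4).
h: a_k = 0, 96, -216, 64, -660, 2976, -43176/5, 2682496/105, -2699766/35, 219355616/945, …
ICs: h(0) = 0, h′(0) = 96, h′′(0) = -432, h′′′(0) = 384.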